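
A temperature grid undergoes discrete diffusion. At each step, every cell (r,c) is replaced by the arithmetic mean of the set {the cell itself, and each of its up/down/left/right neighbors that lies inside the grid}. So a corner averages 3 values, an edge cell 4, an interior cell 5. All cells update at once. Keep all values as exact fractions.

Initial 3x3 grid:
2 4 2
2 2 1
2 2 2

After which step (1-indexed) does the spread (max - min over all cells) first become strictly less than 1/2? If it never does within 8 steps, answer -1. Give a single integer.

Step 1: max=8/3, min=5/3, spread=1
Step 2: max=97/40, min=65/36, spread=223/360
Step 3: max=2531/1080, min=4147/2160, spread=61/144
  -> spread < 1/2 first at step 3
Step 4: max=146707/64800, min=255089/129600, spread=511/1728
Step 5: max=8660279/3888000, min=15704683/7776000, spread=4309/20736
Step 6: max=511594063/233280000, min=955135001/466560000, spread=36295/248832
Step 7: max=30413955611/13996800000, min=57961289347/27993600000, spread=305773/2985984
Step 8: max=1811397952267/839808000000, min=3502048201409/1679616000000, spread=2575951/35831808

Answer: 3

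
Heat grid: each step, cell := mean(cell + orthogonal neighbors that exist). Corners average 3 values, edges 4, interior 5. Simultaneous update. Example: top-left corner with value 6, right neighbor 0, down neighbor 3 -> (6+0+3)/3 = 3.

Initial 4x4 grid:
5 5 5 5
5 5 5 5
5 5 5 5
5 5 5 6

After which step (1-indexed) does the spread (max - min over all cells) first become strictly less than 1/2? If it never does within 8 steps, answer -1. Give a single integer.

Answer: 1

Derivation:
Step 1: max=16/3, min=5, spread=1/3
  -> spread < 1/2 first at step 1
Step 2: max=95/18, min=5, spread=5/18
Step 3: max=1121/216, min=5, spread=41/216
Step 4: max=33443/6480, min=5, spread=1043/6480
Step 5: max=997553/194400, min=5, spread=25553/194400
Step 6: max=29831459/5832000, min=90079/18000, spread=645863/5832000
Step 7: max=892441691/174960000, min=600971/120000, spread=16225973/174960000
Step 8: max=26721477983/5248800000, min=270701/54000, spread=409340783/5248800000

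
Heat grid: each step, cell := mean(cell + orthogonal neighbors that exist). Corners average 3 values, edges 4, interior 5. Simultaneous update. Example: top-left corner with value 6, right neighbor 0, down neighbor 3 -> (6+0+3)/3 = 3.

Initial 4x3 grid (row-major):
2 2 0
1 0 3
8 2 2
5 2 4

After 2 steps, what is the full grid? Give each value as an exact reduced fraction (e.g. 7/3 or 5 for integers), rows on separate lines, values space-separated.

Answer: 65/36 89/60 47/36
601/240 47/25 109/60
291/80 72/25 71/30
49/12 823/240 26/9

Derivation:
After step 1:
  5/3 1 5/3
  11/4 8/5 5/4
  4 14/5 11/4
  5 13/4 8/3
After step 2:
  65/36 89/60 47/36
  601/240 47/25 109/60
  291/80 72/25 71/30
  49/12 823/240 26/9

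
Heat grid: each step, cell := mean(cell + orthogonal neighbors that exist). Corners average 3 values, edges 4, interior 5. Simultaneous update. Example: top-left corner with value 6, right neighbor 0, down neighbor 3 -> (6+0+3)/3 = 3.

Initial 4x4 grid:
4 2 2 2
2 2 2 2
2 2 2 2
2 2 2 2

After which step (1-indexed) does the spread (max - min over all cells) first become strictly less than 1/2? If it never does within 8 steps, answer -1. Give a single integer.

Answer: 3

Derivation:
Step 1: max=8/3, min=2, spread=2/3
Step 2: max=23/9, min=2, spread=5/9
Step 3: max=257/108, min=2, spread=41/108
  -> spread < 1/2 first at step 3
Step 4: max=7523/3240, min=2, spread=1043/3240
Step 5: max=219953/97200, min=2, spread=25553/97200
Step 6: max=6503459/2916000, min=18079/9000, spread=645863/2916000
Step 7: max=192601691/87480000, min=120971/60000, spread=16225973/87480000
Step 8: max=5726277983/2624400000, min=54701/27000, spread=409340783/2624400000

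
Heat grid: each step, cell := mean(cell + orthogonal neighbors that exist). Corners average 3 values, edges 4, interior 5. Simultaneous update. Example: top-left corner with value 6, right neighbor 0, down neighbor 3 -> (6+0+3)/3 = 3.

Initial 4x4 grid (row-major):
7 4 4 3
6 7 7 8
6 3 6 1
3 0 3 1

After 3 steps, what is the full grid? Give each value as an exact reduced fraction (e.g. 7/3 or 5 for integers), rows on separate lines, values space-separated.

Answer: 3001/540 19931/3600 6113/1200 1211/240
19481/3600 7663/1500 10119/2000 11041/2400
5243/1200 8659/2000 11753/3000 28123/7200
871/240 7801/2400 22723/7200 643/216

Derivation:
After step 1:
  17/3 11/2 9/2 5
  13/2 27/5 32/5 19/4
  9/2 22/5 4 4
  3 9/4 5/2 5/3
After step 2:
  53/9 79/15 107/20 19/4
  331/60 141/25 501/100 403/80
  23/5 411/100 213/50 173/48
  13/4 243/80 125/48 49/18
After step 3:
  3001/540 19931/3600 6113/1200 1211/240
  19481/3600 7663/1500 10119/2000 11041/2400
  5243/1200 8659/2000 11753/3000 28123/7200
  871/240 7801/2400 22723/7200 643/216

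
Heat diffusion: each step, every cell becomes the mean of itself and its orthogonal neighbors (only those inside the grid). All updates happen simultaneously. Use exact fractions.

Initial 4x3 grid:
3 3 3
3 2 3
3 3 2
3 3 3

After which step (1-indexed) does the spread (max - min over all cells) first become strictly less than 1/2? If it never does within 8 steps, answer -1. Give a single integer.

Answer: 2

Derivation:
Step 1: max=3, min=5/2, spread=1/2
Step 2: max=3, min=631/240, spread=89/240
  -> spread < 1/2 first at step 2
Step 3: max=2311/800, min=6493/2400, spread=11/60
Step 4: max=62183/21600, min=592453/216000, spread=29377/216000
Step 5: max=1535483/540000, min=745829/270000, spread=1753/21600
Step 6: max=110301959/38880000, min=16012193/5760000, spread=71029/1244160
Step 7: max=6589376381/2332800000, min=10825283771/3888000000, spread=7359853/182250000
Step 8: max=131598664193/46656000000, min=57853855433/20736000000, spread=45679663/1492992000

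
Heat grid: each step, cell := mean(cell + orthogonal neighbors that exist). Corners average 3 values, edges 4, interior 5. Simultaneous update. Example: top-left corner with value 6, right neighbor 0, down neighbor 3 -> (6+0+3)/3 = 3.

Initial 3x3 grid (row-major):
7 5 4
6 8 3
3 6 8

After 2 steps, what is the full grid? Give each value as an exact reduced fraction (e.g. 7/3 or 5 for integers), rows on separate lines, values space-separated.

After step 1:
  6 6 4
  6 28/5 23/4
  5 25/4 17/3
After step 2:
  6 27/5 21/4
  113/20 148/25 1261/240
  23/4 1351/240 53/9

Answer: 6 27/5 21/4
113/20 148/25 1261/240
23/4 1351/240 53/9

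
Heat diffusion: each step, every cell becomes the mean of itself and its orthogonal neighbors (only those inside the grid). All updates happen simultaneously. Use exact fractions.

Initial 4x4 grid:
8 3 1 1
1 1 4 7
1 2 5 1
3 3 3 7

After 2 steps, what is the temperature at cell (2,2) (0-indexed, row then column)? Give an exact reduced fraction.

Step 1: cell (2,2) = 3
Step 2: cell (2,2) = 37/10
Full grid after step 2:
  10/3 117/40 121/40 17/6
  107/40 71/25 143/50 297/80
  277/120 121/50 37/10 179/48
  41/18 719/240 167/48 79/18

Answer: 37/10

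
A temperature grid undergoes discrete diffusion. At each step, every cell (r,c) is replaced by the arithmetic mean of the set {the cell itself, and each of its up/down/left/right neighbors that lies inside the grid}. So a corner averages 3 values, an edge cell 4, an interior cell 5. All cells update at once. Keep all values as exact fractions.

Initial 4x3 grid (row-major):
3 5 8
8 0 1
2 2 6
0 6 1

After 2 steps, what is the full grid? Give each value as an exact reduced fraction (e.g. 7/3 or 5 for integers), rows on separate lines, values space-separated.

After step 1:
  16/3 4 14/3
  13/4 16/5 15/4
  3 16/5 5/2
  8/3 9/4 13/3
After step 2:
  151/36 43/10 149/36
  887/240 87/25 847/240
  727/240 283/100 827/240
  95/36 249/80 109/36

Answer: 151/36 43/10 149/36
887/240 87/25 847/240
727/240 283/100 827/240
95/36 249/80 109/36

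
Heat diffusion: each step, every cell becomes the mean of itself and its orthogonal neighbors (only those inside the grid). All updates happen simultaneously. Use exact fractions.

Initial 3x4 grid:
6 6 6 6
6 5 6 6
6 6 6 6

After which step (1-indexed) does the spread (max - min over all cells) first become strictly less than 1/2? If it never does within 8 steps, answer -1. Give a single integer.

Answer: 1

Derivation:
Step 1: max=6, min=23/4, spread=1/4
  -> spread < 1/2 first at step 1
Step 2: max=6, min=577/100, spread=23/100
Step 3: max=2387/400, min=27989/4800, spread=131/960
Step 4: max=42809/7200, min=252649/43200, spread=841/8640
Step 5: max=8546627/1440000, min=101137949/17280000, spread=56863/691200
Step 6: max=76770457/12960000, min=911585659/155520000, spread=386393/6220800
Step 7: max=30683641187/5184000000, min=364854276869/62208000000, spread=26795339/497664000
Step 8: max=1839153850333/311040000000, min=21911064285871/3732480000000, spread=254051069/5971968000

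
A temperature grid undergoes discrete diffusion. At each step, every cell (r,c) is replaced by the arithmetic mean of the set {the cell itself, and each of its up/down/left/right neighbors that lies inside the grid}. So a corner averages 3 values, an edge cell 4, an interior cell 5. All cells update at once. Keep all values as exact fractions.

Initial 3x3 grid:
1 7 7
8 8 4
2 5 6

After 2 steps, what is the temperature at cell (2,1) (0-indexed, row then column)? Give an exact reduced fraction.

Answer: 433/80

Derivation:
Step 1: cell (2,1) = 21/4
Step 2: cell (2,1) = 433/80
Full grid after step 2:
  95/18 1409/240 6
  1289/240 142/25 473/80
  5 433/80 11/2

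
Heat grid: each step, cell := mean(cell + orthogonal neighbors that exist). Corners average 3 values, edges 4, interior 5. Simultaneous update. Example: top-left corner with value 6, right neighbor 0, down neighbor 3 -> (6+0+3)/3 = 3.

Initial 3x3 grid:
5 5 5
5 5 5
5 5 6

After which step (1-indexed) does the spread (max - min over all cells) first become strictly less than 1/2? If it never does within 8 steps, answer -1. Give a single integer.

Answer: 1

Derivation:
Step 1: max=16/3, min=5, spread=1/3
  -> spread < 1/2 first at step 1
Step 2: max=95/18, min=5, spread=5/18
Step 3: max=1121/216, min=5, spread=41/216
Step 4: max=66931/12960, min=1811/360, spread=347/2592
Step 5: max=3994937/777600, min=18157/3600, spread=2921/31104
Step 6: max=239108539/46656000, min=2185483/432000, spread=24611/373248
Step 7: max=14315522033/2799360000, min=49256741/9720000, spread=207329/4478976
Step 8: max=857837952451/167961600000, min=2630801599/518400000, spread=1746635/53747712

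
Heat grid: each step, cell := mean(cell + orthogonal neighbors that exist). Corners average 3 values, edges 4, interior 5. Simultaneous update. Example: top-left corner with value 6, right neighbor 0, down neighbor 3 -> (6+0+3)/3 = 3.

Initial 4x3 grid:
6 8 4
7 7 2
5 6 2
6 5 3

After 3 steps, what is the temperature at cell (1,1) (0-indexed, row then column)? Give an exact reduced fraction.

Step 1: cell (1,1) = 6
Step 2: cell (1,1) = 109/20
Step 3: cell (1,1) = 653/120
Full grid after step 3:
  451/72 16429/2880 2201/432
  2869/480 653/120 1673/360
  8083/1440 1183/240 3089/720
  2269/432 214/45 445/108

Answer: 653/120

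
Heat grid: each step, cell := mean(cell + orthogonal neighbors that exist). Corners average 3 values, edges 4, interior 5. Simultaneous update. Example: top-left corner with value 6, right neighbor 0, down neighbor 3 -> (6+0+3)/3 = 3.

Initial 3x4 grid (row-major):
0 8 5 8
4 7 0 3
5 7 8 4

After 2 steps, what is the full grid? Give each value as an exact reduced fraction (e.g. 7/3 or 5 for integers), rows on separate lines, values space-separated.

After step 1:
  4 5 21/4 16/3
  4 26/5 23/5 15/4
  16/3 27/4 19/4 5
After step 2:
  13/3 389/80 1211/240 43/9
  139/30 511/100 471/100 1121/240
  193/36 661/120 211/40 9/2

Answer: 13/3 389/80 1211/240 43/9
139/30 511/100 471/100 1121/240
193/36 661/120 211/40 9/2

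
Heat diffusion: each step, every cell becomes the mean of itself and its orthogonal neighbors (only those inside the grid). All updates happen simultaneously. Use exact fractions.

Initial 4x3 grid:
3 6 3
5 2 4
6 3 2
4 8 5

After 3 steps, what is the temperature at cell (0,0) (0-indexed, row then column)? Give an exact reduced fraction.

Answer: 449/108

Derivation:
Step 1: cell (0,0) = 14/3
Step 2: cell (0,0) = 73/18
Step 3: cell (0,0) = 449/108
Full grid after step 3:
  449/108 9239/2400 1627/432
  15041/3600 7997/2000 26507/7200
  689/150 8607/2000 9749/2400
  1787/360 5687/1200 1073/240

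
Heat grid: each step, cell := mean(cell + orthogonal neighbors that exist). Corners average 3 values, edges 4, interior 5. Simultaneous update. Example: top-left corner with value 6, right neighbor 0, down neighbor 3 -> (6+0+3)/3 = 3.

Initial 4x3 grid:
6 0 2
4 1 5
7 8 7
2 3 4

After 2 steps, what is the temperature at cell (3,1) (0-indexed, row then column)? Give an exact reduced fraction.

Step 1: cell (3,1) = 17/4
Step 2: cell (3,1) = 1087/240
Full grid after step 2:
  121/36 691/240 25/9
  1001/240 193/50 941/240
  379/80 243/50 1177/240
  9/2 1087/240 179/36

Answer: 1087/240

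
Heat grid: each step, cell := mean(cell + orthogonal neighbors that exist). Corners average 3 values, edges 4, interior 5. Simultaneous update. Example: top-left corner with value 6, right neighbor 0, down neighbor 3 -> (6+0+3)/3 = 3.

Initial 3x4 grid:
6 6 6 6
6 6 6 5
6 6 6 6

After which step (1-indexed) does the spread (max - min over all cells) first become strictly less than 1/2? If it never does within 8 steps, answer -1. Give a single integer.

Answer: 1

Derivation:
Step 1: max=6, min=17/3, spread=1/3
  -> spread < 1/2 first at step 1
Step 2: max=6, min=1373/240, spread=67/240
Step 3: max=6, min=12523/2160, spread=437/2160
Step 4: max=5991/1000, min=5026469/864000, spread=29951/172800
Step 5: max=20171/3375, min=45440179/7776000, spread=206761/1555200
Step 6: max=32234329/5400000, min=18206204429/3110400000, spread=14430763/124416000
Step 7: max=2574347273/432000000, min=1094636258311/186624000000, spread=139854109/1492992000
Step 8: max=231428771023/38880000000, min=65762168109749/11197440000000, spread=7114543559/89579520000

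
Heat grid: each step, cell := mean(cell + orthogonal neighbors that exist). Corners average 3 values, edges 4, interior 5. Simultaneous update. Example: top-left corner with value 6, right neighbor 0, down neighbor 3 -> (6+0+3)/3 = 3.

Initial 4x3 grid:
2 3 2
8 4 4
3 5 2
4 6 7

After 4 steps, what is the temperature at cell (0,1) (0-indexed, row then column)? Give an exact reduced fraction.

Step 1: cell (0,1) = 11/4
Step 2: cell (0,1) = 893/240
Step 3: cell (0,1) = 51031/14400
Step 4: cell (0,1) = 3282149/864000
Full grid after step 4:
  505771/129600 3282149/864000 153907/43200
  916391/216000 1426681/360000 1963/500
  963311/216000 50483/11250 76703/18000
  153469/32400 1997677/432000 100021/21600

Answer: 3282149/864000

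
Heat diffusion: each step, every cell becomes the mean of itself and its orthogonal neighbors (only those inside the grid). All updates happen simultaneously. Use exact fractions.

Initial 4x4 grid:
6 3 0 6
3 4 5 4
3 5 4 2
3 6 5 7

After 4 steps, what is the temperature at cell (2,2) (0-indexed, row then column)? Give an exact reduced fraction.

Step 1: cell (2,2) = 21/5
Step 2: cell (2,2) = 87/20
Step 3: cell (2,2) = 25813/6000
Step 4: cell (2,2) = 30691/7200
Full grid after step 4:
  27067/7200 53869/14400 797939/216000 242111/64800
  9319/2400 233099/60000 705989/180000 424477/108000
  146809/36000 83311/20000 30691/7200 464381/108000
  91367/21600 105041/24000 972937/216000 58829/12960

Answer: 30691/7200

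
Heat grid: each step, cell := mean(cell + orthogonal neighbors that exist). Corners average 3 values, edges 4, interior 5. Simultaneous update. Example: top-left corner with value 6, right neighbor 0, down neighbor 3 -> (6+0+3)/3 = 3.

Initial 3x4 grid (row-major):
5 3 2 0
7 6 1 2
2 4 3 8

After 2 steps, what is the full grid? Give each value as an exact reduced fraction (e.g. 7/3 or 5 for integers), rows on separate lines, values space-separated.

After step 1:
  5 4 3/2 4/3
  5 21/5 14/5 11/4
  13/3 15/4 4 13/3
After step 2:
  14/3 147/40 289/120 67/36
  139/30 79/20 61/20 673/240
  157/36 977/240 893/240 133/36

Answer: 14/3 147/40 289/120 67/36
139/30 79/20 61/20 673/240
157/36 977/240 893/240 133/36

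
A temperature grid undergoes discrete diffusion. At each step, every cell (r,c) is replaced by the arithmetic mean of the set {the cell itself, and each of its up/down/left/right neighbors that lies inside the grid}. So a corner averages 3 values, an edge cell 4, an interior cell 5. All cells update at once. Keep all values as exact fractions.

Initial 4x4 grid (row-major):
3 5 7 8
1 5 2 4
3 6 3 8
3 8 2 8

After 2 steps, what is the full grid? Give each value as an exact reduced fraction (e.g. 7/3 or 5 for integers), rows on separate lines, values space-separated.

Answer: 11/3 173/40 631/120 52/9
261/80 21/5 116/25 1307/240
191/48 21/5 122/25 429/80
38/9 59/12 101/20 17/3

Derivation:
After step 1:
  3 5 11/2 19/3
  3 19/5 21/5 11/2
  13/4 5 21/5 23/4
  14/3 19/4 21/4 6
After step 2:
  11/3 173/40 631/120 52/9
  261/80 21/5 116/25 1307/240
  191/48 21/5 122/25 429/80
  38/9 59/12 101/20 17/3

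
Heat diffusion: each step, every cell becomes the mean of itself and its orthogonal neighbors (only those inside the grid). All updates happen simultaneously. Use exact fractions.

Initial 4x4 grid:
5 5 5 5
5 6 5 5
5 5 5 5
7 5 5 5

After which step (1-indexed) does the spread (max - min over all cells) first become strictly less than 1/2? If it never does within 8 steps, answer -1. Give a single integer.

Answer: 3

Derivation:
Step 1: max=17/3, min=5, spread=2/3
Step 2: max=50/9, min=5, spread=5/9
Step 3: max=11737/2160, min=2013/400, spread=2167/5400
  -> spread < 1/2 first at step 3
Step 4: max=348379/64800, min=36391/7200, spread=1043/3240
Step 5: max=10366609/1944000, min=364849/72000, spread=257843/972000
Step 6: max=61827491/11664000, min=6582671/1296000, spread=645863/2916000
Step 7: max=9232037737/1749600000, min=989724253/194400000, spread=16225973/87480000
Step 8: max=275951948719/52488000000, min=29751681451/5832000000, spread=409340783/2624400000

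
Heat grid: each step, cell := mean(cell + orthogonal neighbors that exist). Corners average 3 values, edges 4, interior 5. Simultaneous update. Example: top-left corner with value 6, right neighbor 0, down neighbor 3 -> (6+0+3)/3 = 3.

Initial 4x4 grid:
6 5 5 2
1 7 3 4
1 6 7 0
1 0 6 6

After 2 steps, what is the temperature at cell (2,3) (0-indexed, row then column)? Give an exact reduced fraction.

Step 1: cell (2,3) = 17/4
Step 2: cell (2,3) = 149/40
Full grid after step 2:
  9/2 179/40 551/120 29/9
  18/5 233/50 4 461/120
  163/60 37/10 114/25 149/40
  37/18 193/60 41/10 13/3

Answer: 149/40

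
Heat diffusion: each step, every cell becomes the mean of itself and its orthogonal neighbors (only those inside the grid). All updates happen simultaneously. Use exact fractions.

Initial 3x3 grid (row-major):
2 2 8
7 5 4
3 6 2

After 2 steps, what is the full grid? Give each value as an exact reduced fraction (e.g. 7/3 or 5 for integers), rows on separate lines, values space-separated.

Answer: 73/18 1043/240 41/9
361/80 441/100 1093/240
163/36 68/15 17/4

Derivation:
After step 1:
  11/3 17/4 14/3
  17/4 24/5 19/4
  16/3 4 4
After step 2:
  73/18 1043/240 41/9
  361/80 441/100 1093/240
  163/36 68/15 17/4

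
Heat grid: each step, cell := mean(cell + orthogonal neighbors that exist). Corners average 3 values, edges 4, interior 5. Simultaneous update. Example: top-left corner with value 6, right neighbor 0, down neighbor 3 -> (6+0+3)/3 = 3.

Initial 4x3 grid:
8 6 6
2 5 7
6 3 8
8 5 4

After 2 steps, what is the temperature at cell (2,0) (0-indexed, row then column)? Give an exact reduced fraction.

Answer: 163/30

Derivation:
Step 1: cell (2,0) = 19/4
Step 2: cell (2,0) = 163/30
Full grid after step 2:
  101/18 1351/240 229/36
  299/60 28/5 86/15
  163/30 101/20 173/30
  193/36 28/5 97/18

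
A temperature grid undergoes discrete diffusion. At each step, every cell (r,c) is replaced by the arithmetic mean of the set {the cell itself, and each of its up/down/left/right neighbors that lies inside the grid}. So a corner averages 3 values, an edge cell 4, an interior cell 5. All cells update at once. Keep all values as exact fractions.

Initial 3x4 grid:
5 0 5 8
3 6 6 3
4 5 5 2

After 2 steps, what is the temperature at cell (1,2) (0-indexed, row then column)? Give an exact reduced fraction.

Step 1: cell (1,2) = 5
Step 2: cell (1,2) = 23/5
Full grid after step 2:
  67/18 185/48 229/48 89/18
  91/24 9/2 23/5 221/48
  9/2 35/8 107/24 151/36

Answer: 23/5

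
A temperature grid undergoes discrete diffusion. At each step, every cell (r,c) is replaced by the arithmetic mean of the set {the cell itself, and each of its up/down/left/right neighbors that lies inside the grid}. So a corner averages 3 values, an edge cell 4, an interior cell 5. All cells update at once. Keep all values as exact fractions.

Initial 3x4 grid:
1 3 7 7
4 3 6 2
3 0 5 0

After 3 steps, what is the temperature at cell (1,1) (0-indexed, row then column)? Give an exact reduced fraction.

Step 1: cell (1,1) = 16/5
Step 2: cell (1,1) = 84/25
Step 3: cell (1,1) = 3329/1000
Full grid after step 3:
  427/135 26833/7200 31553/7200 1237/270
  14017/4800 3329/1000 11567/3000 57251/14400
  5837/2160 5327/1800 11539/3600 7241/2160

Answer: 3329/1000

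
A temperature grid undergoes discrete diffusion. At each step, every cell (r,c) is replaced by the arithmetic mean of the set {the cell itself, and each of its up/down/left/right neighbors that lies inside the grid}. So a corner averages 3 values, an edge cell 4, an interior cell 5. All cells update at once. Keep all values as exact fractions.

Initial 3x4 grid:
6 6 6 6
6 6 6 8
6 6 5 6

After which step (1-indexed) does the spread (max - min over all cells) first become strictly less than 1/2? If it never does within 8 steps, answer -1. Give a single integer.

Answer: 3

Derivation:
Step 1: max=20/3, min=23/4, spread=11/12
Step 2: max=257/40, min=47/8, spread=11/20
Step 3: max=6851/1080, min=427/72, spread=223/540
  -> spread < 1/2 first at step 3
Step 4: max=405907/64800, min=64277/10800, spread=4049/12960
Step 5: max=24217193/3888000, min=1933619/324000, spread=202753/777600
Step 6: max=1445272207/233280000, min=29106559/4860000, spread=385259/1866240
Step 7: max=86423012813/13996800000, min=1750976981/291600000, spread=95044709/559872000
Step 8: max=5170514610967/839808000000, min=105319966429/17496000000, spread=921249779/6718464000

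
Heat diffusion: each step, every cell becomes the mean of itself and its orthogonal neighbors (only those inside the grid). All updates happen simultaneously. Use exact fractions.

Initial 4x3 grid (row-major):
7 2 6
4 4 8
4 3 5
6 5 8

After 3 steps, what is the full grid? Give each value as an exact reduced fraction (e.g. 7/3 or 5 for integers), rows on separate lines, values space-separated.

Answer: 9827/2160 69383/14400 5491/1080
16447/3600 14351/3000 37469/7200
467/100 9909/2000 12883/2400
1757/360 4151/800 3959/720

Derivation:
After step 1:
  13/3 19/4 16/3
  19/4 21/5 23/4
  17/4 21/5 6
  5 11/2 6
After step 2:
  83/18 1117/240 95/18
  263/60 473/100 1277/240
  91/20 483/100 439/80
  59/12 207/40 35/6
After step 3:
  9827/2160 69383/14400 5491/1080
  16447/3600 14351/3000 37469/7200
  467/100 9909/2000 12883/2400
  1757/360 4151/800 3959/720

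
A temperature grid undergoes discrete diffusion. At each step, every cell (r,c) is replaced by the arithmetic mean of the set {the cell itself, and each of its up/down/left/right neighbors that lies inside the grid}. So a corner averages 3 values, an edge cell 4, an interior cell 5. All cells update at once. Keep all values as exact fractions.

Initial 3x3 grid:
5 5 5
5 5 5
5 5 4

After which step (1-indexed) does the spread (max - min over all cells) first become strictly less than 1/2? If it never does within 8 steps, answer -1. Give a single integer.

Answer: 1

Derivation:
Step 1: max=5, min=14/3, spread=1/3
  -> spread < 1/2 first at step 1
Step 2: max=5, min=85/18, spread=5/18
Step 3: max=5, min=1039/216, spread=41/216
Step 4: max=1789/360, min=62669/12960, spread=347/2592
Step 5: max=17843/3600, min=3781063/777600, spread=2921/31104
Step 6: max=2134517/432000, min=227451461/46656000, spread=24611/373248
Step 7: max=47943259/9720000, min=13678077967/2799360000, spread=207329/4478976
Step 8: max=2553198401/518400000, min=821778047549/167961600000, spread=1746635/53747712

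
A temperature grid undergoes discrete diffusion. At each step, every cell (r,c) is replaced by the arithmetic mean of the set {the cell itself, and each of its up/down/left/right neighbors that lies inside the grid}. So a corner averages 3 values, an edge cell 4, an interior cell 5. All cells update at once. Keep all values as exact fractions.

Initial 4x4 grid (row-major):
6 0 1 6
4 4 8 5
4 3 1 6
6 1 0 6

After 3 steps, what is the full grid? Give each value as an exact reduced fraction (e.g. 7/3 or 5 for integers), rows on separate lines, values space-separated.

Answer: 7853/2160 12601/3600 1589/400 3091/720
26537/7200 22151/6000 7697/2000 10879/2400
5237/1440 19903/6000 7401/2000 641/160
7141/2160 2257/720 751/240 889/240

Derivation:
After step 1:
  10/3 11/4 15/4 4
  9/2 19/5 19/5 25/4
  17/4 13/5 18/5 9/2
  11/3 5/2 2 4
After step 2:
  127/36 409/120 143/40 14/3
  953/240 349/100 106/25 371/80
  901/240 67/20 33/10 367/80
  125/36 323/120 121/40 7/2
After step 3:
  7853/2160 12601/3600 1589/400 3091/720
  26537/7200 22151/6000 7697/2000 10879/2400
  5237/1440 19903/6000 7401/2000 641/160
  7141/2160 2257/720 751/240 889/240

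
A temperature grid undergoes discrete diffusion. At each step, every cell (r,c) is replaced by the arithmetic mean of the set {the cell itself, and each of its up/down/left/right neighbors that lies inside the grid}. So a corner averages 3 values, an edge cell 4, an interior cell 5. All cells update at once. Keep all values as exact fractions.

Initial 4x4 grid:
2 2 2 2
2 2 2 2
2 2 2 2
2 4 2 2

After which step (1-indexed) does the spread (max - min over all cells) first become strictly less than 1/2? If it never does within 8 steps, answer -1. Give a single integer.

Answer: 3

Derivation:
Step 1: max=8/3, min=2, spread=2/3
Step 2: max=151/60, min=2, spread=31/60
Step 3: max=1291/540, min=2, spread=211/540
  -> spread < 1/2 first at step 3
Step 4: max=124843/54000, min=2, spread=16843/54000
Step 5: max=1110643/486000, min=9079/4500, spread=130111/486000
Step 6: max=32802367/14580000, min=547159/270000, spread=3255781/14580000
Step 7: max=975153691/437400000, min=551107/270000, spread=82360351/437400000
Step 8: max=28995316891/13122000000, min=99706441/48600000, spread=2074577821/13122000000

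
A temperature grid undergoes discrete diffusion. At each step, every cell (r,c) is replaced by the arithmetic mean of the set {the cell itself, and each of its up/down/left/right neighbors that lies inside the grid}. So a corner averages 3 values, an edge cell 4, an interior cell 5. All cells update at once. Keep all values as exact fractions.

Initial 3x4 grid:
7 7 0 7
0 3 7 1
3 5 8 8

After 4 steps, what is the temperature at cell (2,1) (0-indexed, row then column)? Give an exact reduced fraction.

Answer: 985309/216000

Derivation:
Step 1: cell (2,1) = 19/4
Step 2: cell (2,1) = 1129/240
Step 3: cell (2,1) = 31777/7200
Step 4: cell (2,1) = 985309/216000
Full grid after step 4:
  527219/129600 470717/108000 479537/108000 606869/129600
  3563051/864000 1553299/360000 1739449/360000 4182761/864000
  530369/129600 985309/216000 1062949/216000 680519/129600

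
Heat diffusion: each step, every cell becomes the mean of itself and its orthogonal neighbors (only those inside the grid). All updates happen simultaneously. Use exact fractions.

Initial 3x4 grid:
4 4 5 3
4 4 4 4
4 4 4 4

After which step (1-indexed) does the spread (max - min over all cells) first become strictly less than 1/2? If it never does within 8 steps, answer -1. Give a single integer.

Step 1: max=17/4, min=15/4, spread=1/2
Step 2: max=329/80, min=47/12, spread=47/240
  -> spread < 1/2 first at step 2
Step 3: max=9809/2400, min=18973/4800, spread=43/320
Step 4: max=87689/21600, min=171743/43200, spread=727/8640
Step 5: max=8744531/2160000, min=69003493/17280000, spread=63517/1152000
Step 6: max=78632711/19440000, min=621623963/155520000, spread=297509/6220800
Step 7: max=2355260087/583200000, min=37365715417/9331200000, spread=12737839/373248000
Step 8: max=70618884179/17496000000, min=2243357018603/559872000000, spread=131578201/4478976000

Answer: 2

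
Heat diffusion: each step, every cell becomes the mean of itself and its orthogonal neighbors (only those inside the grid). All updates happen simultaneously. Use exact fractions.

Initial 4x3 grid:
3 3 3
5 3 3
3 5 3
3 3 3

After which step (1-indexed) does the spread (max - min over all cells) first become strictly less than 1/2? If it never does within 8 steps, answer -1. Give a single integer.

Answer: 3

Derivation:
Step 1: max=4, min=3, spread=1
Step 2: max=449/120, min=3, spread=89/120
Step 3: max=4307/1200, min=1289/400, spread=11/30
  -> spread < 1/2 first at step 3
Step 4: max=379547/108000, min=35017/10800, spread=29377/108000
Step 5: max=469171/135000, min=894517/270000, spread=1753/10800
Step 6: max=9907807/2880000, min=64658041/19440000, spread=71029/622080
Step 7: max=6670716229/1944000000, min=3908223619/1166400000, spread=7359853/91125000
Step 8: max=35458144567/10368000000, min=78353335807/23328000000, spread=45679663/746496000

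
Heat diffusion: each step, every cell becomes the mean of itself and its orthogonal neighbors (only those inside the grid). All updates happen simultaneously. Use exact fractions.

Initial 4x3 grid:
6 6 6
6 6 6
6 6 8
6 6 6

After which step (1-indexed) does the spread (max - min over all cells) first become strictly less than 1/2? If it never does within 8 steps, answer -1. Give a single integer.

Answer: 3

Derivation:
Step 1: max=20/3, min=6, spread=2/3
Step 2: max=391/60, min=6, spread=31/60
Step 3: max=3451/540, min=6, spread=211/540
  -> spread < 1/2 first at step 3
Step 4: max=340897/54000, min=5447/900, spread=14077/54000
Step 5: max=3056407/486000, min=327683/54000, spread=5363/24300
Step 6: max=91220809/14580000, min=182869/30000, spread=93859/583200
Step 7: max=5459074481/874800000, min=296936467/48600000, spread=4568723/34992000
Step 8: max=326708435629/52488000000, min=8929618889/1458000000, spread=8387449/83980800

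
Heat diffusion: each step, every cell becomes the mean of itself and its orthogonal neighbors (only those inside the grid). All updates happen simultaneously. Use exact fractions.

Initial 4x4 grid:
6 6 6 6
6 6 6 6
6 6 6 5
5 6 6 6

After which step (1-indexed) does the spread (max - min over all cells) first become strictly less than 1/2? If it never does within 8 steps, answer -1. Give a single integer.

Answer: 1

Derivation:
Step 1: max=6, min=17/3, spread=1/3
  -> spread < 1/2 first at step 1
Step 2: max=6, min=103/18, spread=5/18
Step 3: max=6, min=12493/2160, spread=467/2160
Step 4: max=1721/288, min=377143/64800, spread=5041/32400
Step 5: max=3726/625, min=11321509/1944000, spread=1339207/9720000
Step 6: max=38555977/6480000, min=340492231/58320000, spread=3255781/29160000
Step 7: max=230899183/38880000, min=10225742533/1749600000, spread=82360351/874800000
Step 8: max=2306264191/388800000, min=307196510143/52488000000, spread=2074577821/26244000000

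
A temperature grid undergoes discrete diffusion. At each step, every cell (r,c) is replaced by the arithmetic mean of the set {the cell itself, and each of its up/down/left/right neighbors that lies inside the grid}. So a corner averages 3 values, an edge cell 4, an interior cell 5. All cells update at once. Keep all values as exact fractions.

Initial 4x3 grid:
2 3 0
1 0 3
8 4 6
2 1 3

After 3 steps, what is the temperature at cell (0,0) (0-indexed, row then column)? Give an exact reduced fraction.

Answer: 523/240

Derivation:
Step 1: cell (0,0) = 2
Step 2: cell (0,0) = 2
Step 3: cell (0,0) = 523/240
Full grid after step 3:
  523/240 391/192 757/360
  637/240 257/100 1229/480
  229/72 1269/400 899/288
  911/270 1579/480 7163/2160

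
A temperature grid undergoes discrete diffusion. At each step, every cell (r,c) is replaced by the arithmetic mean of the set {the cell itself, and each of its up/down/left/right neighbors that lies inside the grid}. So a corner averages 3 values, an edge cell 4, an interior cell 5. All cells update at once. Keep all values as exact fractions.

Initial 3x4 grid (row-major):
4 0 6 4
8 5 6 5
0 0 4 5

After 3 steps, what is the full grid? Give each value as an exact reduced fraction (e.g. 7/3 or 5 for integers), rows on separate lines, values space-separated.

After step 1:
  4 15/4 4 5
  17/4 19/5 26/5 5
  8/3 9/4 15/4 14/3
After step 2:
  4 311/80 359/80 14/3
  883/240 77/20 87/20 149/30
  55/18 187/60 119/30 161/36
After step 3:
  347/90 649/160 2087/480 3389/720
  10501/2880 1133/300 5189/1200 1661/360
  7093/2160 1259/360 2863/720 2413/540

Answer: 347/90 649/160 2087/480 3389/720
10501/2880 1133/300 5189/1200 1661/360
7093/2160 1259/360 2863/720 2413/540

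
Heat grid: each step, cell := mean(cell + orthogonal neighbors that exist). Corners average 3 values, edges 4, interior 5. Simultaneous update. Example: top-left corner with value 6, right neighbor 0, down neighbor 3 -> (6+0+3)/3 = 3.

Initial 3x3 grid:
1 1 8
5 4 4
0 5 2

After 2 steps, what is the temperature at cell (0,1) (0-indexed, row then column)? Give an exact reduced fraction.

Answer: 419/120

Derivation:
Step 1: cell (0,1) = 7/2
Step 2: cell (0,1) = 419/120
Full grid after step 2:
  25/9 419/120 37/9
  359/120 341/100 163/40
  103/36 271/80 131/36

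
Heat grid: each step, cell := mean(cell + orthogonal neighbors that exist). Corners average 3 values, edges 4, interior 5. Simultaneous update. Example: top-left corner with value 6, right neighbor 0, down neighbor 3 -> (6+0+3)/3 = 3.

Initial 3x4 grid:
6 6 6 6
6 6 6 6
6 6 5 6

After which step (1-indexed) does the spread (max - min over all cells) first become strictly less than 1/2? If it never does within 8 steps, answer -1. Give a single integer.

Answer: 1

Derivation:
Step 1: max=6, min=17/3, spread=1/3
  -> spread < 1/2 first at step 1
Step 2: max=6, min=689/120, spread=31/120
Step 3: max=6, min=6269/1080, spread=211/1080
Step 4: max=10753/1800, min=631103/108000, spread=14077/108000
Step 5: max=644317/108000, min=5691593/972000, spread=5363/48600
Step 6: max=357131/60000, min=171219191/29160000, spread=93859/1166400
Step 7: max=577863533/97200000, min=10287325519/1749600000, spread=4568723/69984000
Step 8: max=17314381111/2916000000, min=618075564371/104976000000, spread=8387449/167961600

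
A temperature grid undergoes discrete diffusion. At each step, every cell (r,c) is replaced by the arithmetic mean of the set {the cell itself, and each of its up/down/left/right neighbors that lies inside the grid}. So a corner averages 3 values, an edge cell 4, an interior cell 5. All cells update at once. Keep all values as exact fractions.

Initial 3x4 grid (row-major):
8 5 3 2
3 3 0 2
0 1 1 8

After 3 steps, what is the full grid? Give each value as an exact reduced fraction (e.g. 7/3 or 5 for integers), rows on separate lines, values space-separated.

After step 1:
  16/3 19/4 5/2 7/3
  7/2 12/5 9/5 3
  4/3 5/4 5/2 11/3
After step 2:
  163/36 899/240 683/240 47/18
  377/120 137/50 61/25 27/10
  73/36 449/240 553/240 55/18
After step 3:
  8219/2160 24947/7200 20957/7200 5873/2160
  22387/7200 8363/3000 1303/500 1621/600
  5069/2160 16097/7200 17407/7200 5803/2160

Answer: 8219/2160 24947/7200 20957/7200 5873/2160
22387/7200 8363/3000 1303/500 1621/600
5069/2160 16097/7200 17407/7200 5803/2160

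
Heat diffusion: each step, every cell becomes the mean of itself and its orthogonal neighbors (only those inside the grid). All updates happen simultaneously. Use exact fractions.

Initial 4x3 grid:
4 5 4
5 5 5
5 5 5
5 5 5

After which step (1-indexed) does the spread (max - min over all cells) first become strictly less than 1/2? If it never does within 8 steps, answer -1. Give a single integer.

Step 1: max=5, min=9/2, spread=1/2
Step 2: max=5, min=167/36, spread=13/36
  -> spread < 1/2 first at step 2
Step 3: max=5, min=6763/1440, spread=437/1440
Step 4: max=1433/288, min=15377/3240, spread=2977/12960
Step 5: max=11171/2250, min=24704179/5184000, spread=206761/1036800
Step 6: max=3561853/720000, min=1489391321/311040000, spread=1973167/12441600
Step 7: max=159941239/32400000, min=89593591339/18662400000, spread=101302493/746496000
Step 8: max=38294658829/7776000000, min=5389922404001/1119744000000, spread=996067739/8957952000

Answer: 2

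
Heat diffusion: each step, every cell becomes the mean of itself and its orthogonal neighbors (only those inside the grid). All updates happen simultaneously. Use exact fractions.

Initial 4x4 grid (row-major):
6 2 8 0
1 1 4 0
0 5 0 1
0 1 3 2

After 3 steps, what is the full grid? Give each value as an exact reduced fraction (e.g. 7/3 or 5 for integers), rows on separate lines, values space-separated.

After step 1:
  3 17/4 7/2 8/3
  2 13/5 13/5 5/4
  3/2 7/5 13/5 3/4
  1/3 9/4 3/2 2
After step 2:
  37/12 267/80 781/240 89/36
  91/40 257/100 251/100 109/60
  157/120 207/100 177/100 33/20
  49/36 329/240 167/80 17/12
After step 3:
  2087/720 2449/800 20833/7200 5431/2160
  2771/1200 1021/400 2861/1200 1901/900
  6313/3600 10907/6000 807/400 499/300
  2909/2160 12401/7200 1329/800 1237/720

Answer: 2087/720 2449/800 20833/7200 5431/2160
2771/1200 1021/400 2861/1200 1901/900
6313/3600 10907/6000 807/400 499/300
2909/2160 12401/7200 1329/800 1237/720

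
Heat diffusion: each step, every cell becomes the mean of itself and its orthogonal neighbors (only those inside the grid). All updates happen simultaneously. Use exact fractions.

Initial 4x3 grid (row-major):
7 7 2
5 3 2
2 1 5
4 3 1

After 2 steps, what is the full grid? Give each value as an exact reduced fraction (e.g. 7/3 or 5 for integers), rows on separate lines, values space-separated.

Answer: 46/9 367/80 137/36
1031/240 92/25 751/240
261/80 139/50 221/80
11/4 221/80 5/2

Derivation:
After step 1:
  19/3 19/4 11/3
  17/4 18/5 3
  3 14/5 9/4
  3 9/4 3
After step 2:
  46/9 367/80 137/36
  1031/240 92/25 751/240
  261/80 139/50 221/80
  11/4 221/80 5/2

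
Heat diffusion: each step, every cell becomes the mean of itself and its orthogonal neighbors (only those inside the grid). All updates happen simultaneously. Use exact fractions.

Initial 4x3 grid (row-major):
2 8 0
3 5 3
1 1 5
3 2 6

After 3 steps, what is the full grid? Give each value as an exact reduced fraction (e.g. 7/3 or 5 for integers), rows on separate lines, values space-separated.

Answer: 779/216 17297/4800 1607/432
22643/7200 3459/1000 12659/3600
6661/2400 18449/6000 3151/900
1861/720 5477/1800 1847/540

Derivation:
After step 1:
  13/3 15/4 11/3
  11/4 4 13/4
  2 14/5 15/4
  2 3 13/3
After step 2:
  65/18 63/16 32/9
  157/48 331/100 11/3
  191/80 311/100 53/15
  7/3 91/30 133/36
After step 3:
  779/216 17297/4800 1607/432
  22643/7200 3459/1000 12659/3600
  6661/2400 18449/6000 3151/900
  1861/720 5477/1800 1847/540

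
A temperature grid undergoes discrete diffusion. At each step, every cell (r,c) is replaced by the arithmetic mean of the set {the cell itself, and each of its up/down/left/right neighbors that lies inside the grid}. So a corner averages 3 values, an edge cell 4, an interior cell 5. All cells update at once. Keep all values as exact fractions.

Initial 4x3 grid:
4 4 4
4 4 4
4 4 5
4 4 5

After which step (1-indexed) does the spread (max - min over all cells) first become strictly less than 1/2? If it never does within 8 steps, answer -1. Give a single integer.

Answer: 2

Derivation:
Step 1: max=14/3, min=4, spread=2/3
Step 2: max=161/36, min=4, spread=17/36
  -> spread < 1/2 first at step 2
Step 3: max=592/135, min=4, spread=52/135
Step 4: max=559649/129600, min=7247/1800, spread=7573/25920
Step 5: max=33273001/7776000, min=109217/27000, spread=363701/1555200
Step 6: max=1982093999/466560000, min=2927413/720000, spread=681043/3732480
Step 7: max=118343737141/27993600000, min=793482089/194400000, spread=163292653/1119744000
Step 8: max=7073291884319/1679616000000, min=23885139163/5832000000, spread=1554974443/13436928000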